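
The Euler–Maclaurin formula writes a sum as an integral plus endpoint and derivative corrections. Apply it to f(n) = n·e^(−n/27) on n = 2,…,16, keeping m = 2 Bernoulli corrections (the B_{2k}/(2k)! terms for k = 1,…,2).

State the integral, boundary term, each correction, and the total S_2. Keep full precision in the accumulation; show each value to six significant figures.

S_2 ≈ 90.4873

The integral term ∫_2^16 x·e^(−x/27) dx = 85.1885.
Endpoint term: (f(2) + f(16))/2 = (1.85721 + 8.84627)/2 = 5.35174.
Integral + boundary = 90.5402.
k=1: B_{2}/(2)! × [f^{(1)}(16) − f^{(1)}(2)] = 1/12 × (0.225252 − 0.859818) = -0.0528804.
Running total after k=1: 90.4873.
k=2: B_{4}/(4)! × [f^{(3)}(16) − f^{(3)}(2)] = −1/720 × (0.00182584 − 0.00372706) = 2.64058e-06.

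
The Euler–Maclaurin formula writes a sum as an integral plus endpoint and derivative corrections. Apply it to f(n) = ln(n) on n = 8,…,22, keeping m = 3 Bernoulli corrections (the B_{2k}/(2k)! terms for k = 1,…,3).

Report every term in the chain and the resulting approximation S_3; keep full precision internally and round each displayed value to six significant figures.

S_3 ≈ 39.9460

∫_8^22 ln(x) dx evaluates to 37.3674.
Endpoint term: (f(8) + f(22))/2 = (2.07944 + 3.09104)/2 = 2.58524.
So far: 39.9526.
Order-1 term: 1/12 · (0.0454545 − 0.125000) = -0.00662879.
Partial sum through k=1: 39.9460.
Order-2 term: −1/720 · (0.000187829 − 0.00390625) = 5.16447e-06.
Partial sum through k=2: 39.9460.
Order-3 term: 1/30240 · (4.65691e-06 − 0.000732422) = -2.40663e-08.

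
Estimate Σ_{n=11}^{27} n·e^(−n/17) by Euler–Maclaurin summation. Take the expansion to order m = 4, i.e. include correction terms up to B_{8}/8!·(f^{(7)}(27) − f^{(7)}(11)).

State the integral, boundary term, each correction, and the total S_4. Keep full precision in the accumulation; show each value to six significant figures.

S_4 ≈ 102.032

Integral: ∫_11^27 x·e^(−x/17) dx = 96.4200.
Boundary: ½(f(11) + f(27)) = ½(5.75942 + 5.51572) = 5.63757.
Integral + boundary = 102.058.
k=1: B_{2}/(2)! × [f^{(1)}(27) − f^{(1)}(11)] = 1/12 × (-0.120168 − 0.184794) = -0.0254135.
Partial sum through k=1: 102.032.
k=2: B_{4}/(4)! × [f^{(3)}(27) − f^{(3)}(11)] = −1/720 × (0.000997936 − 0.00426284) = 4.53459e-06.
Partial sum through k=2: 102.032.
k=3: B_{6}/(6)! × [f^{(5)}(27) − f^{(5)}(11)] = 1/30240 × (8.34491e-06 − 2.72881e-05) = -6.26428e-10.
Partial sum through k=3: 102.032.
k=4: B_{8}/(8)! × [f^{(7)}(27) − f^{(7)}(11)] = −1/1209600 × (4.58019e-08 − 1.37806e-07) = 7.60613e-14.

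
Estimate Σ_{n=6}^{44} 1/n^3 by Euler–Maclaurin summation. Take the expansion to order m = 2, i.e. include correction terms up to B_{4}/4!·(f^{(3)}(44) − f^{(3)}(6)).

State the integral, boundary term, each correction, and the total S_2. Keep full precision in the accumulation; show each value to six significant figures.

∫_6^44 1/x^3 dx evaluates to 0.0136306.
Endpoint term: (f(6) + f(44))/2 = (0.00462963 + 1.17393e-05)/2 = 0.00232068.
So far: 0.0159513.
k=1: B_{2}/(2)! × [f^{(1)}(44) − f^{(1)}(6)] = 1/12 × (-8.00406e-07 − (-0.00231481)) = 0.000192835.
Partial sum through k=1: 0.0161441.
k=2: B_{4}/(4)! × [f^{(3)}(44) − f^{(3)}(6)] = −1/720 × (-8.26866e-09 − (-0.00128601)) = -1.78611e-06.

S_2 ≈ 0.0161424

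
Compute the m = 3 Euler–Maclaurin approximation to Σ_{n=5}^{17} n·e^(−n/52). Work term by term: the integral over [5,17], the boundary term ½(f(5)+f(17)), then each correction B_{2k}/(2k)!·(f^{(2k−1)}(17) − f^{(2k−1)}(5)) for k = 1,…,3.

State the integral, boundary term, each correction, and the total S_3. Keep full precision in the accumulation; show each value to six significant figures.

S_3 ≈ 113.198

∫_5^17 x·e^(−x/52) dx evaluates to 104.826.
Endpoint term: (f(5) + f(17))/2 = (4.54162 + 12.2594)/2 = 8.40049.
Running total after boundary: 113.226.
k=1: B_{2}/(2)! × [f^{(1)}(17) − f^{(1)}(5)] = 1/12 × (0.485382 − 0.820985) = -0.0279669.
Running total after k=1: 113.198.
k=2: B_{4}/(4)! × [f^{(3)}(17) − f^{(3)}(5)] = −1/720 × (0.000712892 − 0.000975456) = 3.64672e-07.
Running total after k=2: 113.198.
k=3: B_{6}/(6)! × [f^{(5)}(17) − f^{(5)}(5)] = 1/30240 × (4.60902e-07 − 6.09206e-07) = -4.90424e-12.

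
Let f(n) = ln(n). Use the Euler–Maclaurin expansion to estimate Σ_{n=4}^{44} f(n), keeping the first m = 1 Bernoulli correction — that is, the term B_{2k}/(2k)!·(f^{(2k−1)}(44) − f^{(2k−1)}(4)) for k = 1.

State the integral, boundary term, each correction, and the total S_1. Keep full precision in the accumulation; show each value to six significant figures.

S_1 ≈ 123.525

The integral term ∫_4^44 ln(x) dx = 120.959.
Endpoint term: (f(4) + f(44))/2 = (1.38629 + 3.78419)/2 = 2.58524.
Integral + boundary = 123.544.
Order-1 term: 1/12 · (0.0227273 − 0.250000) = -0.0189394.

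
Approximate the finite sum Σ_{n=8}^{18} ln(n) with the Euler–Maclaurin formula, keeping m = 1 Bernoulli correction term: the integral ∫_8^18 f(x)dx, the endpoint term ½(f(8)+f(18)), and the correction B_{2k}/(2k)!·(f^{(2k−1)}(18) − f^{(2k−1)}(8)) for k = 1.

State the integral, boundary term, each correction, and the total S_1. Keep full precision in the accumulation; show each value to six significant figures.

S_1 ≈ 27.8703

Integral: ∫_8^18 ln(x) dx = 25.3912.
Boundary: ½(f(8) + f(18)) = ½(2.07944 + 2.89037) = 2.48491.
So far: 27.8761.
k=1: B_{2}/(2)! × [f^{(1)}(18) − f^{(1)}(8)] = 1/12 × (0.0555556 − 0.125000) = -0.00578704.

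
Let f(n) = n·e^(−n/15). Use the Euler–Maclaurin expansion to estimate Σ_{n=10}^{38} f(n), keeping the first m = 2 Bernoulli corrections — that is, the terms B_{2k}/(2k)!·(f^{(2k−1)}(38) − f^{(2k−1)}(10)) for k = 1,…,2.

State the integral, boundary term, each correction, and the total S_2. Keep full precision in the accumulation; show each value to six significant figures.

∫_10^38 x·e^(−x/15) dx evaluates to 129.413.
Boundary: ½(f(10) + f(38)) = ½(5.13417 + 3.01697) = 4.07557.
Running total after boundary: 133.489.
k=1: B_{2}/(2)! × [f^{(1)}(38) − f^{(1)}(10)] = 1/12 × (-0.121737 − 0.171139) = -0.0244064.
Running total after k=1: 133.464.
k=2: B_{4}/(4)! × [f^{(3)}(38) − f^{(3)}(10)] = −1/720 × (0.000164669 − 0.00532433) = 7.16619e-06.

S_2 ≈ 133.464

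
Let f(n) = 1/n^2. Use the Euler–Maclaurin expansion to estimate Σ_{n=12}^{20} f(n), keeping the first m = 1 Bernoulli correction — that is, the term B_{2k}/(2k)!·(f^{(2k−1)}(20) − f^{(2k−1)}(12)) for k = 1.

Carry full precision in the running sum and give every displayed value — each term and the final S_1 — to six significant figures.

Integral: ∫_12^20 1/x^2 dx = 0.0333333.
½[f(12) + f(20)] = ½[0.00694444 + 0.00250000] = 0.00472222.
So far: 0.0380556.
k=1: B_{2}/(2)! × [f^{(1)}(20) − f^{(1)}(12)] = 1/12 × (-0.000250000 − (-0.00115741)) = 7.56173e-05.

S_1 ≈ 0.0381312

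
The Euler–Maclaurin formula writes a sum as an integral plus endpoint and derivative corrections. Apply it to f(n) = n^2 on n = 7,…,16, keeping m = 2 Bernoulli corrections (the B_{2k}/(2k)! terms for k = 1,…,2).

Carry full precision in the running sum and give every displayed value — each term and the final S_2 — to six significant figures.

The integral term ∫_7^16 x^2 dx = 1251.00.
½[f(7) + f(16)] = ½[49.0000 + 256.000] = 152.500.
Running total after boundary: 1403.50.
k=1: B_{2}/(2)! × [f^{(1)}(16) − f^{(1)}(7)] = 1/12 × (32.0000 − 14.0000) = 1.50000.
Partial sum through k=1: 1405.00.
k=2: B_{4}/(4)! × [f^{(3)}(16) − f^{(3)}(7)] = −1/720 × (0.00000 − 0.00000) = 0.00000.

S_2 ≈ 1405.00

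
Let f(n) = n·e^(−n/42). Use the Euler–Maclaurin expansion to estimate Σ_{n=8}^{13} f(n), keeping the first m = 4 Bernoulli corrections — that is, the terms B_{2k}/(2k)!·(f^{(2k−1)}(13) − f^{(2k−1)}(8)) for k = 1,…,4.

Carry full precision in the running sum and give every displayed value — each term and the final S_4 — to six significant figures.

S_4 ≈ 48.7804

The integral term ∫_8^13 x·e^(−x/42) dx = 40.7180.
Endpoint term: (f(8) + f(13))/2 = (6.61252 + 9.53935)/2 = 8.07594.
Integral + boundary = 48.7939.
Order-1 term: 1/12 · (0.506669 − 0.669124) = -0.0135380.
After k=1: 48.7804.
Order-2 term: −1/720 · (0.00111920 − 0.00131647) = 2.73994e-07.
After k=2: 48.7804.
Order-3 term: 1/30240 · (1.10610e-06 − 1.27756e-06) = -5.66998e-12.
After k=3: 48.7804.
Order-4 term: −1/1209600 · (8.94410e-10 − 1.02541e-09) = 1.08301e-16.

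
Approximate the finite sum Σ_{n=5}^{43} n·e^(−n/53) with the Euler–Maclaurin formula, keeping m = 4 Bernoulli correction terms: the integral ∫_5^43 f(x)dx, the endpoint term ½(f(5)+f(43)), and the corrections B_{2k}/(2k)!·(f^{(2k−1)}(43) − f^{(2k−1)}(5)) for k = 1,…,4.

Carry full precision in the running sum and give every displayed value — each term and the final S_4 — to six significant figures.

Integral: ∫_5^43 x·e^(−x/53) dx = 536.809.
Endpoint term: (f(5) + f(43))/2 = (4.54987 + 19.1036)/2 = 11.8268.
Running total after boundary: 548.635.
k=1: B_{2}/(2)! × [f^{(1)}(43) − f^{(1)}(5)] = 1/12 × (0.0838247 − 0.824127) = -0.0616919.
After k=1: 548.574.
k=2: B_{4}/(4)! × [f^{(3)}(43) − f^{(3)}(5)] = −1/720 × (0.000346161 − 0.000941287) = 8.26563e-07.
After k=2: 548.574.
k=3: B_{6}/(6)! × [f^{(5)}(43) − f^{(5)}(5)] = 1/30240 × (2.35842e-07 − 5.65748e-07) = -1.09096e-11.
After k=3: 548.574.
k=4: B_{8}/(8)! × [f^{(7)}(43) − f^{(7)}(5)] = −1/1209600 × (1.24048e-10 − 2.83517e-10) = 1.31836e-16.

S_4 ≈ 548.574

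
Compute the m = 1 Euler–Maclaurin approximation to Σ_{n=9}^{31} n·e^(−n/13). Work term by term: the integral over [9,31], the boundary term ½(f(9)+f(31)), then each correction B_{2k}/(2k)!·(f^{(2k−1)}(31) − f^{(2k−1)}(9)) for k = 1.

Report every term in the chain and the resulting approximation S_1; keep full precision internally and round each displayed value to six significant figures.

S_1 ≈ 94.0813

The integral term ∫_9^31 x·e^(−x/13) dx = 90.4249.
Boundary: ½(f(9) + f(31)) = ½(4.50378 + 2.85586) = 3.67982.
Running total after boundary: 94.1048.
k=1: B_{2}/(2)! × [f^{(1)}(31) − f^{(1)}(9)] = 1/12 × (-0.127557 − 0.153975) = -0.0234610.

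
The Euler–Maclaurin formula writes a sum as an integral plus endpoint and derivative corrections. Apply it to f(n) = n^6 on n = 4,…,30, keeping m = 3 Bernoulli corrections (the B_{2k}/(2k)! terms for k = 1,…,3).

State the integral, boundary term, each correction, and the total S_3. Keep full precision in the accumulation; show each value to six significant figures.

Integral: ∫_4^30 x^6 dx = 3.12428e+09.
Endpoint term: (f(4) + f(30))/2 = (4096.00 + 7.29000e+08)/2 = 3.64502e+08.
Running total after boundary: 3.48879e+09.
Order-1 term: 1/12 · (1.45800e+08 − 6144.00) = 1.21495e+07.
After k=1: 3.50093e+09.
Order-2 term: −1/720 · (3.24000e+06 − 7680.00) = -4489.33.
After k=2: 3.50093e+09.
Order-3 term: 1/30240 · (21600.0 − 2880.00) = 0.619048.

S_3 ≈ 3.50093e+09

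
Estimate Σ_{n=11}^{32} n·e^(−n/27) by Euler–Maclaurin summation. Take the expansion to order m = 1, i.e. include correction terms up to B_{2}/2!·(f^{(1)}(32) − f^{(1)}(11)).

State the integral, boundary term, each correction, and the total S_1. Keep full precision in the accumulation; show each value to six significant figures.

The integral term ∫_11^32 x·e^(−x/27) dx = 195.709.
½[f(11) + f(32)] = ½[7.31910 + 9.78207] = 8.55058.
So far: 204.260.
k=1: B_{2}/(2)! × [f^{(1)}(32) − f^{(1)}(11)] = 1/12 × (-0.0566092 − 0.394295) = -0.0375754.

S_1 ≈ 204.222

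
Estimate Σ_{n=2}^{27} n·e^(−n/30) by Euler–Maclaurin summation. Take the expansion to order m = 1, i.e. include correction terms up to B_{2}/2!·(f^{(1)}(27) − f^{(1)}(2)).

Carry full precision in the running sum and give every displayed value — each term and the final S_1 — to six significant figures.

S_1 ≈ 209.207

Integral: ∫_2^27 x·e^(−x/30) dx = 202.853.
½[f(2) + f(27)] = ½[1.87101 + 10.9774] = 6.42420.
Integral + boundary = 209.277.
Order-1 term: 1/12 · (0.0406570 − 0.873140) = -0.0693736.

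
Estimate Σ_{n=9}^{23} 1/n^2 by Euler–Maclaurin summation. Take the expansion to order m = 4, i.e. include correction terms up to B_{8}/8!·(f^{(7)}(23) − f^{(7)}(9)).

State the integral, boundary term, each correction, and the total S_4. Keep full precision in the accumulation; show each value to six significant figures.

∫_9^23 1/x^2 dx evaluates to 0.0676329.
Endpoint term: (f(9) + f(23))/2 = (0.0123457 + 0.00189036)/2 = 0.00711802.
Integral + boundary = 0.0747509.
k=1: B_{2}/(2)! × [f^{(1)}(23) − f^{(1)}(9)] = 1/12 × (-0.000164379 − (-0.00274348)) = 0.000214925.
After k=1: 0.0749658.
k=2: B_{4}/(4)! × [f^{(3)}(23) − f^{(3)}(9)] = −1/720 × (-3.72883e-06 − (-0.000406442)) = -5.59324e-07.
After k=2: 0.0749652.
k=3: B_{6}/(6)! × [f^{(5)}(23) − f^{(5)}(9)] = 1/30240 × (-2.11465e-07 − (-0.000150534)) = 4.97099e-09.
After k=3: 0.0749652.
k=4: B_{8}/(8)! × [f^{(7)}(23) − f^{(7)}(9)] = −1/1209600 × (-2.23857e-08 − (-0.000104073)) = -8.60207e-11.

S_4 ≈ 0.0749652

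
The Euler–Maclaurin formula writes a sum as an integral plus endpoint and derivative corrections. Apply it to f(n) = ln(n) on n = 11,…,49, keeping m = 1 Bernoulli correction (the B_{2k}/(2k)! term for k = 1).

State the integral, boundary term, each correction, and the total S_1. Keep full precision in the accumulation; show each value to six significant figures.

S_1 ≈ 129.461

Integral: ∫_11^49 ln(x) dx = 126.322.
Endpoint term: (f(11) + f(49))/2 = (2.39790 + 3.89182)/2 = 3.14486.
Integral + boundary = 129.467.
Order-1 term: 1/12 · (0.0204082 − 0.0909091) = -0.00587508.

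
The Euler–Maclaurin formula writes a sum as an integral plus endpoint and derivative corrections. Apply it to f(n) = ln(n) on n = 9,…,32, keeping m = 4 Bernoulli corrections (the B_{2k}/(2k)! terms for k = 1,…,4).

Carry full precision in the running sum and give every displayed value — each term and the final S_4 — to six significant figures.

The integral term ∫_9^32 ln(x) dx = 68.1285.
Boundary: ½(f(9) + f(32)) = ½(2.19722 + 3.46574) = 2.83148.
Running total after boundary: 70.9600.
Correction k=1: B_{2}/2! · (f^{(1)}(32) − f^{(1)}(9)) = 1/12 · (0.0312500 − 0.111111) = -0.00665509.
After k=1: 70.9534.
Correction k=2: B_{4}/4! · (f^{(3)}(32) − f^{(3)}(9)) = −1/720 · (6.10352e-05 − 0.00274348) = 3.72562e-06.
After k=2: 70.9534.
Correction k=3: B_{6}/6! · (f^{(5)}(32) − f^{(5)}(9)) = 1/30240 · (7.15256e-07 − 0.000406442) = -1.34169e-08.
After k=3: 70.9534.
Correction k=4: B_{8}/8! · (f^{(7)}(32) − f^{(7)}(9)) = −1/1209600 · (2.09548e-08 − 0.000150534) = 1.24432e-10.

S_4 ≈ 70.9534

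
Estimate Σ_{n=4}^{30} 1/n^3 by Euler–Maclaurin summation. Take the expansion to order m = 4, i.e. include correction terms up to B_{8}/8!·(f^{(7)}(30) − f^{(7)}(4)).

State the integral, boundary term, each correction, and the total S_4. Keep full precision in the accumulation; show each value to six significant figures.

Integral: ∫_4^30 1/x^3 dx = 0.0306944.
Boundary: ½(f(4) + f(30)) = ½(0.0156250 + 3.70370e-05) = 0.00783102.
Running total after boundary: 0.0385255.
k=1: B_{2}/(2)! × [f^{(1)}(30) − f^{(1)}(4)] = 1/12 × (-3.70370e-06 − (-0.0117188)) = 0.000976254.
After k=1: 0.0395017.
k=2: B_{4}/(4)! × [f^{(3)}(30) − f^{(3)}(4)] = −1/720 × (-8.23045e-08 − (-0.0146484)) = -2.03449e-05.
After k=2: 0.0394814.
k=3: B_{6}/(6)! × [f^{(5)}(30) − f^{(5)}(4)] = 1/30240 × (-3.84088e-09 − (-0.0384521)) = 1.27157e-06.
After k=3: 0.0394826.
k=4: B_{8}/(8)! × [f^{(7)}(30) − f^{(7)}(4)] = −1/1209600 × (-3.07270e-10 − (-0.173035)) = -1.43051e-07.

S_4 ≈ 0.0394825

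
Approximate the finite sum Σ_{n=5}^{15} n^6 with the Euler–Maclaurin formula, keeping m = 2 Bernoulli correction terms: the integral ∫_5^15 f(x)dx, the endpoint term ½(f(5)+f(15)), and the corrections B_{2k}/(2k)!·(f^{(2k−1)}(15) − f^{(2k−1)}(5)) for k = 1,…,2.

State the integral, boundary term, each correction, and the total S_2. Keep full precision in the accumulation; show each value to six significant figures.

S_2 ≈ 3.04780e+07

∫_5^15 x^6 dx evaluates to 2.43973e+07.
Endpoint term: (f(5) + f(15))/2 = (15625.0 + 1.13906e+07)/2 = 5.70312e+06.
Running total after boundary: 3.01004e+07.
Correction k=1: B_{2}/2! · (f^{(1)}(15) − f^{(1)}(5)) = 1/12 · (4.55625e+06 − 18750.0) = 378125.
Running total after k=1: 3.04786e+07.
Correction k=2: B_{4}/4! · (f^{(3)}(15) − f^{(3)}(5)) = −1/720 · (405000 − 15000.0) = -541.667.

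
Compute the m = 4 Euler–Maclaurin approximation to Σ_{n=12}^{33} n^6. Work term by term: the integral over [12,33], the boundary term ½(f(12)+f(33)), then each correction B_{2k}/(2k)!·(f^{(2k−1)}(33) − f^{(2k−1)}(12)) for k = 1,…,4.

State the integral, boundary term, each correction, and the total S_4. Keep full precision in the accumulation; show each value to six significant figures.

Integral: ∫_12^33 x^6 dx = 6.08323e+09.
½[f(12) + f(33)] = ½[2.98598e+06 + 1.29147e+09] = 6.47227e+08.
Integral + boundary = 6.73046e+09.
Correction k=1: B_{2}/2! · (f^{(1)}(33) − f^{(1)}(12)) = 1/12 · (2.34812e+08 − 1.49299e+06) = 1.94433e+07.
Partial sum through k=1: 6.74990e+09.
Correction k=2: B_{4}/4! · (f^{(3)}(33) − f^{(3)}(12)) = −1/720 · (4.31244e+06 − 207360) = -5701.50.
Partial sum through k=2: 6.74989e+09.
Correction k=3: B_{6}/6! · (f^{(5)}(33) − f^{(5)}(12)) = 1/30240 · (23760.0 − 8640.00) = 0.500000.
Partial sum through k=3: 6.74989e+09.
Correction k=4: B_{8}/8! · (f^{(7)}(33) − f^{(7)}(12)) = −1/1209600 · (0.00000 − 0.00000) = 0.00000.

S_4 ≈ 6.74989e+09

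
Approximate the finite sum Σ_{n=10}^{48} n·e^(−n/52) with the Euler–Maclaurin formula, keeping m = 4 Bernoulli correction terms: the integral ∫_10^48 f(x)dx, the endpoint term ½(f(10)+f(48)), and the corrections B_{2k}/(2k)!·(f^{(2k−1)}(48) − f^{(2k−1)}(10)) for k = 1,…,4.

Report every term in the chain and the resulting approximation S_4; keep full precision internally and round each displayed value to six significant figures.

Integral: ∫_10^48 x·e^(−x/52) dx = 594.038.
Boundary: ½(f(10) + f(48)) = ½(8.25053 + 19.0701) = 13.6603.
So far: 607.699.
k=1: B_{2}/(2)! × [f^{(1)}(48) − f^{(1)}(10)] = 1/12 × (0.0305611 − 0.666389) = -0.0529857.
Running total after k=1: 607.646.
k=2: B_{4}/(4)! × [f^{(3)}(48) − f^{(3)}(10)] = −1/720 × (0.000305159 − 0.000856692) = 7.66018e-07.
Running total after k=2: 607.646.
k=3: B_{6}/(6)! × [f^{(5)}(48) − f^{(5)}(10)] = 1/30240 × (2.21530e-07 − 5.42507e-07) = -1.06143e-11.
Running total after k=3: 607.646.
k=4: B_{8}/(8)! × [f^{(7)}(48) − f^{(7)}(10)] = −1/1209600 × (1.22117e-10 − 2.84094e-10) = 1.33909e-16.

S_4 ≈ 607.646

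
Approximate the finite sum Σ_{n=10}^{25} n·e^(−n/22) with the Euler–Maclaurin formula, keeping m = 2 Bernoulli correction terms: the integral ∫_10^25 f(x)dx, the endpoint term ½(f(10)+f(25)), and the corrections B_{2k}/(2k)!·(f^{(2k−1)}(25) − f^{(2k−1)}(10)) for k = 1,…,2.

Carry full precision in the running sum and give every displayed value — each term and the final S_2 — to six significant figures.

Integral: ∫_10^25 x·e^(−x/22) dx = 114.957.
Boundary: ½(f(10) + f(25)) = ½(6.34736 + 8.02460) = 7.18598.
Integral + boundary = 122.143.
Order-1 term: 1/12 · (-0.0437706 − 0.346220) = -0.0324992.
After k=1: 122.110.
Order-2 term: −1/720 · (0.00123595 − 0.00333821) = 2.91981e-06.

S_2 ≈ 122.110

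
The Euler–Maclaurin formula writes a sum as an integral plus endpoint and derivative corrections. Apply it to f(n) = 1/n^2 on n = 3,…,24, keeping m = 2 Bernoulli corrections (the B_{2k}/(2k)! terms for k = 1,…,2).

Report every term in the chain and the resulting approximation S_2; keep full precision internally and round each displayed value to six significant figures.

Integral: ∫_3^24 1/x^2 dx = 0.291667.
Boundary: ½(f(3) + f(24)) = ½(0.111111 + 0.00173611) = 0.0564236.
So far: 0.348090.
Order-1 term: 1/12 · (-0.000144676 − (-0.0740741)) = 0.00616078.
Running total after k=1: 0.354251.
Order-2 term: −1/720 · (-3.01408e-06 − (-0.0987654)) = -0.000137170.

S_2 ≈ 0.354114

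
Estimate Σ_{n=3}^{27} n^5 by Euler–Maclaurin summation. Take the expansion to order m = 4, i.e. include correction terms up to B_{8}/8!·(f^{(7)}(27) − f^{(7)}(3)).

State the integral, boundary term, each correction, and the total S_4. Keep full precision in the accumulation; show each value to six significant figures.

S_4 ≈ 7.19659e+07

Integral: ∫_3^27 x^5 dx = 6.45700e+07.
Endpoint term: (f(3) + f(27))/2 = (243.000 + 1.43489e+07)/2 = 7.17458e+06.
Integral + boundary = 7.17445e+07.
Order-1 term: 1/12 · (2.65720e+06 − 405.000) = 221400.
Running total after k=1: 7.19659e+07.
Order-2 term: −1/720 · (43740.0 − 540.000) = -60.0000.
Running total after k=2: 7.19659e+07.
Order-3 term: 1/30240 · (120.000 − 120.000) = 0.00000.
Running total after k=3: 7.19659e+07.
Order-4 term: −1/1209600 · (0.00000 − 0.00000) = 0.00000.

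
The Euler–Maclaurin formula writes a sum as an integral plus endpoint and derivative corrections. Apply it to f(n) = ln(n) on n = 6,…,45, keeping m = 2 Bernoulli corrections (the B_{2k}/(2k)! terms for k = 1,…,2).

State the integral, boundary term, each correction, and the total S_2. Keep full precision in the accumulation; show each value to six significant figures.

The integral term ∫_6^45 ln(x) dx = 121.549.
Boundary: ½(f(6) + f(45)) = ½(1.79176 + 3.80666) = 2.79921.
Running total after boundary: 124.348.
k=1: B_{2}/(2)! × [f^{(1)}(45) − f^{(1)}(6)] = 1/12 × (0.0222222 − 0.166667) = -0.0120370.
Running total after k=1: 124.336.
k=2: B_{4}/(4)! × [f^{(3)}(45) − f^{(3)}(6)] = −1/720 × (2.19479e-05 − 0.00925926) = 1.28296e-05.

S_2 ≈ 124.336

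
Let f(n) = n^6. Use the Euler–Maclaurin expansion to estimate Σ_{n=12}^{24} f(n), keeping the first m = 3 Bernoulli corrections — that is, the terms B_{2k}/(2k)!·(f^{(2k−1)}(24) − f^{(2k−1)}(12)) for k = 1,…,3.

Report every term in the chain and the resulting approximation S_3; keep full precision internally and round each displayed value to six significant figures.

The integral term ∫_12^24 x^6 dx = 6.50091e+08.
Boundary: ½(f(12) + f(24)) = ½(2.98598e+06 + 1.91103e+08) = 9.70445e+07.
Running total after boundary: 7.47136e+08.
k=1: B_{2}/(2)! × [f^{(1)}(24) − f^{(1)}(12)] = 1/12 × (4.77757e+07 − 1.49299e+06) = 3.85690e+06.
After k=1: 7.50993e+08.
k=2: B_{4}/(4)! × [f^{(3)}(24) − f^{(3)}(12)] = −1/720 × (1.65888e+06 − 207360) = -2016.00.
After k=2: 7.50991e+08.
k=3: B_{6}/(6)! × [f^{(5)}(24) − f^{(5)}(12)] = 1/30240 × (17280.0 − 8640.00) = 0.285714.

S_3 ≈ 7.50991e+08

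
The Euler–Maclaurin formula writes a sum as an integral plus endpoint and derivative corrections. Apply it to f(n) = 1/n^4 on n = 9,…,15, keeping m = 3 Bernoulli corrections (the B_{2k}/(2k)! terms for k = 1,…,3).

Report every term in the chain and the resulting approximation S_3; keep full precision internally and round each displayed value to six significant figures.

S_3 ≈ 0.000449739

The integral term ∫_9^15 1/x^4 dx = 0.000358482.
Boundary: ½(f(9) + f(15)) = ½(0.000152416 + 1.97531e-05) = 8.60844e-05.
Integral + boundary = 0.000444566.
Correction k=1: B_{2}/2! · (f^{(1)}(15) − f^{(1)}(9)) = 1/12 · (-5.26749e-06 − (-6.77404e-05)) = 5.20607e-06.
Partial sum through k=1: 0.000449772.
Correction k=2: B_{4}/4! · (f^{(3)}(15) − f^{(3)}(9)) = −1/720 · (-7.02332e-07 − (-2.50890e-05)) = -3.38704e-08.
Partial sum through k=2: 0.000449739.
Correction k=3: B_{6}/6! · (f^{(5)}(15) − f^{(5)}(9)) = 1/30240 · (-1.74803e-07 − (-1.73455e-05)) = 5.67814e-10.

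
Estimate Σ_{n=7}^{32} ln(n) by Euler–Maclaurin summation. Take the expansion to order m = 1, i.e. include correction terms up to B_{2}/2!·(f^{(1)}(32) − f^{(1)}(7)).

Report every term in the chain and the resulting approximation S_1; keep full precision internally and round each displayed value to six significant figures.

S_1 ≈ 74.9787

Integral: ∫_7^32 ln(x) dx = 72.2822.
Endpoint term: (f(7) + f(32))/2 = (1.94591 + 3.46574)/2 = 2.70582.
So far: 74.9880.
k=1: B_{2}/(2)! × [f^{(1)}(32) − f^{(1)}(7)] = 1/12 × (0.0312500 − 0.142857) = -0.00930060.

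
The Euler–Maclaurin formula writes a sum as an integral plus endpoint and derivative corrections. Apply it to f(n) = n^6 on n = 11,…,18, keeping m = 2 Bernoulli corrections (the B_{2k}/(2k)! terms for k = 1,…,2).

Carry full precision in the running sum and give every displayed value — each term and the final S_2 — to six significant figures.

The integral term ∫_11^18 x^6 dx = 8.46761e+07.
½[f(11) + f(18)] = ½[1.77156e+06 + 3.40122e+07] = 1.78919e+07.
So far: 1.02568e+08.
k=1: B_{2}/(2)! × [f^{(1)}(18) − f^{(1)}(11)] = 1/12 × (1.13374e+07 − 966306) = 864258.
Running total after k=1: 1.03432e+08.
k=2: B_{4}/(4)! × [f^{(3)}(18) − f^{(3)}(11)] = −1/720 × (699840 − 159720) = -750.167.

S_2 ≈ 1.03432e+08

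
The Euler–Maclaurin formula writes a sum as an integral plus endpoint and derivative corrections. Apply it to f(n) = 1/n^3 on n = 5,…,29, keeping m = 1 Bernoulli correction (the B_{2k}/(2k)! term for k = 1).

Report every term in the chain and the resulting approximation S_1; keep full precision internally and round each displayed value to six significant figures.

The integral term ∫_5^29 1/x^3 dx = 0.0194055.
Endpoint term: (f(5) + f(29))/2 = (0.00800000 + 4.10021e-05)/2 = 0.00402050.
Integral + boundary = 0.0234260.
Order-1 term: 1/12 · (-4.24160e-06 − (-0.00480000)) = 0.000399647.

S_1 ≈ 0.0238256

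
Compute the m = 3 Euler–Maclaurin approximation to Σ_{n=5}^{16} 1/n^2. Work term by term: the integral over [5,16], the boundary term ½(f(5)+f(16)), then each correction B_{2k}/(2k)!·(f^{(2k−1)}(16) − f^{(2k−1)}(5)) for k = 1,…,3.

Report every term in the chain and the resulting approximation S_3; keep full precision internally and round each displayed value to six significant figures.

S_3 ≈ 0.160735

The integral term ∫_5^16 1/x^2 dx = 0.137500.
Boundary: ½(f(5) + f(16)) = ½(0.0400000 + 0.00390625) = 0.0219531.
Integral + boundary = 0.159453.
k=1: B_{2}/(2)! × [f^{(1)}(16) − f^{(1)}(5)] = 1/12 × (-0.000488281 − (-0.0160000)) = 0.00129264.
After k=1: 0.160746.
k=2: B_{4}/(4)! × [f^{(3)}(16) − f^{(3)}(5)] = −1/720 × (-2.28882e-05 − (-0.00768000)) = -1.06349e-05.
After k=2: 0.160735.
k=3: B_{6}/(6)! × [f^{(5)}(16) − f^{(5)}(5)] = 1/30240 × (-2.68221e-06 − (-0.00921600)) = 3.04673e-07.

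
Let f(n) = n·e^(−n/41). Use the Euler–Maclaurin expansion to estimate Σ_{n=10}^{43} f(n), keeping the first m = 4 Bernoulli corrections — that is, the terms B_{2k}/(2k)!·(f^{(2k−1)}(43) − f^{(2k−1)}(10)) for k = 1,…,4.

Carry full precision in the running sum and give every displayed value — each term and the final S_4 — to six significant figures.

Integral: ∫_10^43 x·e^(−x/41) dx = 431.776.
Endpoint term: (f(10) + f(43))/2 = (7.83564 + 15.0657)/2 = 11.4507.
Integral + boundary = 443.227.
Order-1 term: 1/12 · (-0.0170910 − 0.592451) = -0.0507952.
Partial sum through k=1: 443.176.
Order-2 term: −1/720 · (0.000406686 − 0.00128470) = 1.21946e-06.
Partial sum through k=2: 443.176.
Order-3 term: 1/30240 · (4.89910e-07 − 1.31883e-06) = -2.74115e-11.
Partial sum through k=3: 443.176.
Order-4 term: −1/1209600 · (4.38958e-10 − 1.11447e-09) = 5.58456e-16.

S_4 ≈ 443.176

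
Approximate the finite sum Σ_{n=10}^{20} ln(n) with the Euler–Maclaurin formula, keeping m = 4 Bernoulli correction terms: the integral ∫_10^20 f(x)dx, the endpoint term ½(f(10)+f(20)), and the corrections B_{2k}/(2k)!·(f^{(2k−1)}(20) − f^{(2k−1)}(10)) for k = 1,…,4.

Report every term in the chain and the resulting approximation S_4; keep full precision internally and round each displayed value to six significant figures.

S_4 ≈ 29.5338

The integral term ∫_10^20 ln(x) dx = 26.8888.
Endpoint term: (f(10) + f(20))/2 = (2.30259 + 2.99573)/2 = 2.64916.
So far: 29.5380.
Correction k=1: B_{2}/2! · (f^{(1)}(20) − f^{(1)}(10)) = 1/12 · (0.0500000 − 0.100000) = -0.00416667.
After k=1: 29.5338.
Correction k=2: B_{4}/4! · (f^{(3)}(20) − f^{(3)}(10)) = −1/720 · (0.000250000 − 0.00200000) = 2.43056e-06.
After k=2: 29.5338.
Correction k=3: B_{6}/6! · (f^{(5)}(20) − f^{(5)}(10)) = 1/30240 · (7.50000e-06 − 0.000240000) = -7.68849e-09.
After k=3: 29.5338.
Correction k=4: B_{8}/8! · (f^{(7)}(20) − f^{(7)}(10)) = −1/1209600 · (5.62500e-07 − 7.20000e-05) = 5.90588e-11.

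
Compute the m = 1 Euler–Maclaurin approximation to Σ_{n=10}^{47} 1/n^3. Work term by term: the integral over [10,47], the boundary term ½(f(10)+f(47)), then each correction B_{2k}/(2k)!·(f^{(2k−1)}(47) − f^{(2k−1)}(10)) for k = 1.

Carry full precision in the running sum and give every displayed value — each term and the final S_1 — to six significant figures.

S_1 ≈ 0.00530342

∫_10^47 1/x^3 dx evaluates to 0.00477365.
½[f(10) + f(47)] = ½[0.00100000 + 9.63178e-06] = 0.000504816.
Integral + boundary = 0.00527847.
Correction k=1: B_{2}/2! · (f^{(1)}(47) − f^{(1)}(10)) = 1/12 · (-6.14794e-07 − (-0.000300000)) = 2.49488e-05.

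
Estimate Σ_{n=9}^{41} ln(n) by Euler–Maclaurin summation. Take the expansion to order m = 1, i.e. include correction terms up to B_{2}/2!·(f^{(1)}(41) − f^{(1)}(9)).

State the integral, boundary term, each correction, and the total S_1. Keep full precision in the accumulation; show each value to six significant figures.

The integral term ∫_9^41 ln(x) dx = 100.481.
Endpoint term: (f(9) + f(41))/2 = (2.19722 + 3.71357)/2 = 2.95540.
Integral + boundary = 103.437.
k=1: B_{2}/(2)! × [f^{(1)}(41) − f^{(1)}(9)] = 1/12 × (0.0243902 − 0.111111) = -0.00722674.

S_1 ≈ 103.430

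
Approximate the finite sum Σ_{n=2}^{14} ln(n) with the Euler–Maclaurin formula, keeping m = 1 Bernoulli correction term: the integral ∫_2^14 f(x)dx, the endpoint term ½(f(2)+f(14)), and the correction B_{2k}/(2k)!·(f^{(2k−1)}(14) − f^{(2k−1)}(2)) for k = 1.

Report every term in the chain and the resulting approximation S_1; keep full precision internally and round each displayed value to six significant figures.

Integral: ∫_2^14 ln(x) dx = 23.5605.
Boundary: ½(f(2) + f(14)) = ½(0.693147 + 2.63906) = 1.66610.
Running total after boundary: 25.2266.
Order-1 term: 1/12 · (0.0714286 − 0.500000) = -0.0357143.

S_1 ≈ 25.1909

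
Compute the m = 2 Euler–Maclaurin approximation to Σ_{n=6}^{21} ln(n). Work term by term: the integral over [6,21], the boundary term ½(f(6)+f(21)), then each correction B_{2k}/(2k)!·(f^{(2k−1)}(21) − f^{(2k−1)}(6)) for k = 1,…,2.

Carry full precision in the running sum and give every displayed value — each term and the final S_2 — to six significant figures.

The integral term ∫_6^21 ln(x) dx = 38.1844.
Endpoint term: (f(6) + f(21))/2 = (1.79176 + 3.04452)/2 = 2.41814.
So far: 40.6026.
Correction k=1: B_{2}/2! · (f^{(1)}(21) − f^{(1)}(6)) = 1/12 · (0.0476190 − 0.166667) = -0.00992063.
Running total after k=1: 40.5926.
Correction k=2: B_{4}/4! · (f^{(3)}(21) − f^{(3)}(6)) = −1/720 · (0.000215959 − 0.00925926) = 1.25601e-05.

S_2 ≈ 40.5926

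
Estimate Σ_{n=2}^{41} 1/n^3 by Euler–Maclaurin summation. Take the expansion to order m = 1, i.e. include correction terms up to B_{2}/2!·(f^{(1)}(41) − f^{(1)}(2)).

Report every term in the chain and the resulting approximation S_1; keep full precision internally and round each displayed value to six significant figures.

Integral: ∫_2^41 1/x^3 dx = 0.124703.
Endpoint term: (f(2) + f(41))/2 = (0.125000 + 1.45094e-05)/2 = 0.0625073.
Integral + boundary = 0.187210.
Correction k=1: B_{2}/2! · (f^{(1)}(41) − f^{(1)}(2)) = 1/12 · (-1.06166e-06 − (-0.187500)) = 0.0156249.

S_1 ≈ 0.202835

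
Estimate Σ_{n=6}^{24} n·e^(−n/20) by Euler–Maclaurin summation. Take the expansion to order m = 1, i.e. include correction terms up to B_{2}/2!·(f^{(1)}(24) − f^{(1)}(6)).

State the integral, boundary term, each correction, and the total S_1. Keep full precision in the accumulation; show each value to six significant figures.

S_1 ≈ 125.963

Integral: ∫_6^24 x·e^(−x/20) dx = 120.175.
Endpoint term: (f(6) + f(24))/2 = (4.44491 + 7.22866)/2 = 5.83679.
Running total after boundary: 126.011.
k=1: B_{2}/(2)! × [f^{(1)}(24) − f^{(1)}(6)] = 1/12 × (-0.0602388 − 0.518573) = -0.0482343.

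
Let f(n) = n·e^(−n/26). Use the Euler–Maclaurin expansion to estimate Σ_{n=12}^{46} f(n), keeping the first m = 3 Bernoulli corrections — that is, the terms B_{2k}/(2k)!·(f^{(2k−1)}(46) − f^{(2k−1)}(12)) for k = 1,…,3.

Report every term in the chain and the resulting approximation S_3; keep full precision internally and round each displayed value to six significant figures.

∫_12^46 x·e^(−x/26) dx evaluates to 303.641.
Boundary: ½(f(12) + f(46)) = ½(7.56376 + 7.84135) = 7.70255.
Integral + boundary = 311.343.
Correction k=1: B_{2}/2! · (f^{(1)}(46) − f^{(1)}(12)) = 1/12 · (-0.131126 − 0.339399) = -0.0392105.
After k=1: 311.304.
Correction k=2: B_{4}/4! · (f^{(3)}(46) − f^{(3)}(12)) = −1/720 · (0.000310358 − 0.00236690) = 2.85631e-06.
After k=2: 311.304.
Correction k=3: B_{6}/6! · (f^{(5)}(46) − f^{(5)}(12)) = 1/30240 · (1.20516e-06 − 6.25996e-06) = -1.67156e-10.

S_3 ≈ 311.304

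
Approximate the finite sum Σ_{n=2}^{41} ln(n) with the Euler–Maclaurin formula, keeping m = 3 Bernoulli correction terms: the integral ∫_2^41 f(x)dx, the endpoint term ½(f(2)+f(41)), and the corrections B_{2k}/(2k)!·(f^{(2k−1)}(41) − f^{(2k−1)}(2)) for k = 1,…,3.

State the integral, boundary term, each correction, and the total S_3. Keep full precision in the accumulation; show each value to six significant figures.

Integral: ∫_2^41 ln(x) dx = 111.870.
Endpoint term: (f(2) + f(41))/2 = (0.693147 + 3.71357)/2 = 2.20336.
So far: 114.074.
Correction k=1: B_{2}/2! · (f^{(1)}(41) − f^{(1)}(2)) = 1/12 · (0.0243902 − 0.500000) = -0.0396341.
Running total after k=1: 114.034.
Correction k=2: B_{4}/4! · (f^{(3)}(41) − f^{(3)}(2)) = −1/720 · (2.90187e-05 − 0.250000) = 0.000347182.
Running total after k=2: 114.034.
Correction k=3: B_{6}/6! · (f^{(5)}(41) − f^{(5)}(2)) = 1/30240 · (2.07153e-07 − 0.750000) = -2.48016e-05.

S_3 ≈ 114.034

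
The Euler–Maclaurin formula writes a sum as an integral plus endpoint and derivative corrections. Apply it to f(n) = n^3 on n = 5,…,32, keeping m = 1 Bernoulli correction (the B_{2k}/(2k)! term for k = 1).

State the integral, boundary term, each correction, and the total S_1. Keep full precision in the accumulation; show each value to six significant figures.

S_1 ≈ 278684

The integral term ∫_5^32 x^3 dx = 261988.
Endpoint term: (f(5) + f(32))/2 = (125.000 + 32768.0)/2 = 16446.5.
Running total after boundary: 278434.
k=1: B_{2}/(2)! × [f^{(1)}(32) − f^{(1)}(5)] = 1/12 × (3072.00 − 75.0000) = 249.750.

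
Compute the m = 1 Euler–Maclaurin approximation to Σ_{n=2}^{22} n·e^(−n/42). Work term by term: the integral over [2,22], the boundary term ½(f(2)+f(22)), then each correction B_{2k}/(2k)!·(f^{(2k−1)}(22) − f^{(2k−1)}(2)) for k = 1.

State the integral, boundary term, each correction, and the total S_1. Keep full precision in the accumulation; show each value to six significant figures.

The integral term ∫_2^22 x·e^(−x/42) dx = 170.067.
½[f(2) + f(22)] = ½[1.90699 + 13.0297] = 7.46836.
Running total after boundary: 177.536.
k=1: B_{2}/(2)! × [f^{(1)}(22) − f^{(1)}(2)] = 1/12 × (0.282029 − 0.908092) = -0.0521720.

S_1 ≈ 177.484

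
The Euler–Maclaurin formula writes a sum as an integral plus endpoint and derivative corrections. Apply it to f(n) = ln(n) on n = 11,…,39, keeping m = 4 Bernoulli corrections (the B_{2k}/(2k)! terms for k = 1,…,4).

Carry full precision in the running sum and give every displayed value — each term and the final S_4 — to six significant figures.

∫_11^39 ln(x) dx evaluates to 88.5021.
Endpoint term: (f(11) + f(39))/2 = (2.39790 + 3.66356)/2 = 3.03073.
So far: 91.5328.
Correction k=1: B_{2}/2! · (f^{(1)}(39) − f^{(1)}(11)) = 1/12 · (0.0256410 − 0.0909091) = -0.00543901.
Partial sum through k=1: 91.5273.
Correction k=2: B_{4}/4! · (f^{(3)}(39) − f^{(3)}(11)) = −1/720 · (3.37160e-05 − 0.00150263) = 2.04016e-06.
Partial sum through k=2: 91.5273.
Correction k=3: B_{6}/6! · (f^{(5)}(39) − f^{(5)}(11)) = 1/30240 · (2.66004e-07 − 0.000149021) = -4.91915e-09.
Partial sum through k=3: 91.5273.
Correction k=4: B_{8}/8! · (f^{(7)}(39) − f^{(7)}(11)) = −1/1209600 · (5.24663e-09 − 3.69474e-05) = 3.05408e-11.

S_4 ≈ 91.5273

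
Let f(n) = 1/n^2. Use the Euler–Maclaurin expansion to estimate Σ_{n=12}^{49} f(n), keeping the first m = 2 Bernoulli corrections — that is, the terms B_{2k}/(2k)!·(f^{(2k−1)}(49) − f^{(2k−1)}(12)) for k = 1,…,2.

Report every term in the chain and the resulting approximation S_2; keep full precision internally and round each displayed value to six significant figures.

The integral term ∫_12^49 1/x^2 dx = 0.0629252.
Boundary: ½(f(12) + f(49)) = ½(0.00694444 + 0.000416493) = 0.00368047.
Integral + boundary = 0.0666056.
Order-1 term: 1/12 · (-1.69997e-05 − (-0.00115741)) = 9.50340e-05.
Running total after k=1: 0.0667007.
Order-2 term: −1/720 · (-8.49632e-08 − (-9.64506e-05)) = -1.33841e-07.

S_2 ≈ 0.0667005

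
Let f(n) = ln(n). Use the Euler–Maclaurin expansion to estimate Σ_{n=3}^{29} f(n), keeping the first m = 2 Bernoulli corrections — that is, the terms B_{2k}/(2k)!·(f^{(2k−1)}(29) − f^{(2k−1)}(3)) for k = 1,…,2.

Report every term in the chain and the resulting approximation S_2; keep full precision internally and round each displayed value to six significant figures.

The integral term ∫_3^29 ln(x) dx = 68.3557.
½[f(3) + f(29)] = ½[1.09861 + 3.36730] = 2.23295.
Integral + boundary = 70.5887.
Order-1 term: 1/12 · (0.0344828 − 0.333333) = -0.0249042.
Running total after k=1: 70.5638.
Order-2 term: −1/720 · (8.20042e-05 − 0.0740741) = 0.000102767.

S_2 ≈ 70.5639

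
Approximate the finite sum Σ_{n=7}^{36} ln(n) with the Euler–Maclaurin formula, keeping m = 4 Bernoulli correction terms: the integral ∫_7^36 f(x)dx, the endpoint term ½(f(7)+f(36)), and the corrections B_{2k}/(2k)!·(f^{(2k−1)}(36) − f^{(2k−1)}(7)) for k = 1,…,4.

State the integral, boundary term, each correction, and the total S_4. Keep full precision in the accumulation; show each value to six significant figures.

S_4 ≈ 89.1404

Integral: ∫_7^36 ln(x) dx = 86.3853.
Boundary: ½(f(7) + f(36)) = ½(1.94591 + 3.58352) = 2.76471.
Running total after boundary: 89.1500.
k=1: B_{2}/(2)! × [f^{(1)}(36) − f^{(1)}(7)] = 1/12 × (0.0277778 − 0.142857) = -0.00958995.
After k=1: 89.1404.
k=2: B_{4}/(4)! × [f^{(3)}(36) − f^{(3)}(7)] = −1/720 × (4.28669e-05 − 0.00583090) = 8.03894e-06.
After k=2: 89.1404.
k=3: B_{6}/(6)! × [f^{(5)}(36) − f^{(5)}(7)] = 1/30240 × (3.96916e-07 − 0.00142798) = -4.72083e-08.
After k=3: 89.1404.
k=4: B_{8}/(8)! × [f^{(7)}(36) − f^{(7)}(7)] = −1/1209600 × (9.18787e-09 − 0.000874271) = 7.22770e-10.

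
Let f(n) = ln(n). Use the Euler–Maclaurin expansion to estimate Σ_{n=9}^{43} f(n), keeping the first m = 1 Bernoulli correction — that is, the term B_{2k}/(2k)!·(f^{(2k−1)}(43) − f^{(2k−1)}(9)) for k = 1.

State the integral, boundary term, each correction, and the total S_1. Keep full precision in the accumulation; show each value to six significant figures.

The integral term ∫_9^43 ln(x) dx = 107.957.
Boundary: ½(f(9) + f(43)) = ½(2.19722 + 3.76120) = 2.97921.
So far: 110.936.
k=1: B_{2}/(2)! × [f^{(1)}(43) − f^{(1)}(9)] = 1/12 × (0.0232558 − 0.111111) = -0.00732127.

S_1 ≈ 110.928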